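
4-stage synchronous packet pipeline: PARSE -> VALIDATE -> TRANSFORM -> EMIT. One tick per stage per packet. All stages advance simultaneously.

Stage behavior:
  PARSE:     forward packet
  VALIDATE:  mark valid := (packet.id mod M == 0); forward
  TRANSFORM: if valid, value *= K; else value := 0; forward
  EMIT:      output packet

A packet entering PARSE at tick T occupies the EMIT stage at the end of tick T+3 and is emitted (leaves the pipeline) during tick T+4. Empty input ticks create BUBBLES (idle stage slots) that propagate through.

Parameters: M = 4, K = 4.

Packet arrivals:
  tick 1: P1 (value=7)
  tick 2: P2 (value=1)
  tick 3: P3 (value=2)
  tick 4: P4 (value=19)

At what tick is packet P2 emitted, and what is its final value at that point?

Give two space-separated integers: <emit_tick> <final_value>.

Answer: 6 0

Derivation:
Tick 1: [PARSE:P1(v=7,ok=F), VALIDATE:-, TRANSFORM:-, EMIT:-] out:-; in:P1
Tick 2: [PARSE:P2(v=1,ok=F), VALIDATE:P1(v=7,ok=F), TRANSFORM:-, EMIT:-] out:-; in:P2
Tick 3: [PARSE:P3(v=2,ok=F), VALIDATE:P2(v=1,ok=F), TRANSFORM:P1(v=0,ok=F), EMIT:-] out:-; in:P3
Tick 4: [PARSE:P4(v=19,ok=F), VALIDATE:P3(v=2,ok=F), TRANSFORM:P2(v=0,ok=F), EMIT:P1(v=0,ok=F)] out:-; in:P4
Tick 5: [PARSE:-, VALIDATE:P4(v=19,ok=T), TRANSFORM:P3(v=0,ok=F), EMIT:P2(v=0,ok=F)] out:P1(v=0); in:-
Tick 6: [PARSE:-, VALIDATE:-, TRANSFORM:P4(v=76,ok=T), EMIT:P3(v=0,ok=F)] out:P2(v=0); in:-
Tick 7: [PARSE:-, VALIDATE:-, TRANSFORM:-, EMIT:P4(v=76,ok=T)] out:P3(v=0); in:-
Tick 8: [PARSE:-, VALIDATE:-, TRANSFORM:-, EMIT:-] out:P4(v=76); in:-
P2: arrives tick 2, valid=False (id=2, id%4=2), emit tick 6, final value 0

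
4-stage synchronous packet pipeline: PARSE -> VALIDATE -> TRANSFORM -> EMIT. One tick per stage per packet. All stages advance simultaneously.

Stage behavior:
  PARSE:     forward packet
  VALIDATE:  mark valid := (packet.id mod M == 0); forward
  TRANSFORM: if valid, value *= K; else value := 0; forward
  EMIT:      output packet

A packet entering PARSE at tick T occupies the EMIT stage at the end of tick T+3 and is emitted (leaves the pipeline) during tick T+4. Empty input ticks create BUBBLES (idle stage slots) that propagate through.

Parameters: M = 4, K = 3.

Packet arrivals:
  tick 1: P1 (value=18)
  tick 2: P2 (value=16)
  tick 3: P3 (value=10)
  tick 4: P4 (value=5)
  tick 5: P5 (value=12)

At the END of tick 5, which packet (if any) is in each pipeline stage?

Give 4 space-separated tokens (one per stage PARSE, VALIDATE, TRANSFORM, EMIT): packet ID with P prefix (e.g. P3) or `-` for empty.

Tick 1: [PARSE:P1(v=18,ok=F), VALIDATE:-, TRANSFORM:-, EMIT:-] out:-; in:P1
Tick 2: [PARSE:P2(v=16,ok=F), VALIDATE:P1(v=18,ok=F), TRANSFORM:-, EMIT:-] out:-; in:P2
Tick 3: [PARSE:P3(v=10,ok=F), VALIDATE:P2(v=16,ok=F), TRANSFORM:P1(v=0,ok=F), EMIT:-] out:-; in:P3
Tick 4: [PARSE:P4(v=5,ok=F), VALIDATE:P3(v=10,ok=F), TRANSFORM:P2(v=0,ok=F), EMIT:P1(v=0,ok=F)] out:-; in:P4
Tick 5: [PARSE:P5(v=12,ok=F), VALIDATE:P4(v=5,ok=T), TRANSFORM:P3(v=0,ok=F), EMIT:P2(v=0,ok=F)] out:P1(v=0); in:P5
At end of tick 5: ['P5', 'P4', 'P3', 'P2']

Answer: P5 P4 P3 P2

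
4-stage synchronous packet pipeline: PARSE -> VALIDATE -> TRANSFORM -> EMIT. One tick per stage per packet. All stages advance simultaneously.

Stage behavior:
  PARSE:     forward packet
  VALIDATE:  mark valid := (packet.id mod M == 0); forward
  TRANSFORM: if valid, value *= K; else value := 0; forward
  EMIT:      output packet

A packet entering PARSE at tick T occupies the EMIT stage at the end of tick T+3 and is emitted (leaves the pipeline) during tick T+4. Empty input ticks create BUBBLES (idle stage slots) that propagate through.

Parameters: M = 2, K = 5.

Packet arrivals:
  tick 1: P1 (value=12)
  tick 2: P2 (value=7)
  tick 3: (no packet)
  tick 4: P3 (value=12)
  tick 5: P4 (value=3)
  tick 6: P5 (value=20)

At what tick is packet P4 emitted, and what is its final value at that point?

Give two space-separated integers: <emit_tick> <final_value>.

Answer: 9 15

Derivation:
Tick 1: [PARSE:P1(v=12,ok=F), VALIDATE:-, TRANSFORM:-, EMIT:-] out:-; in:P1
Tick 2: [PARSE:P2(v=7,ok=F), VALIDATE:P1(v=12,ok=F), TRANSFORM:-, EMIT:-] out:-; in:P2
Tick 3: [PARSE:-, VALIDATE:P2(v=7,ok=T), TRANSFORM:P1(v=0,ok=F), EMIT:-] out:-; in:-
Tick 4: [PARSE:P3(v=12,ok=F), VALIDATE:-, TRANSFORM:P2(v=35,ok=T), EMIT:P1(v=0,ok=F)] out:-; in:P3
Tick 5: [PARSE:P4(v=3,ok=F), VALIDATE:P3(v=12,ok=F), TRANSFORM:-, EMIT:P2(v=35,ok=T)] out:P1(v=0); in:P4
Tick 6: [PARSE:P5(v=20,ok=F), VALIDATE:P4(v=3,ok=T), TRANSFORM:P3(v=0,ok=F), EMIT:-] out:P2(v=35); in:P5
Tick 7: [PARSE:-, VALIDATE:P5(v=20,ok=F), TRANSFORM:P4(v=15,ok=T), EMIT:P3(v=0,ok=F)] out:-; in:-
Tick 8: [PARSE:-, VALIDATE:-, TRANSFORM:P5(v=0,ok=F), EMIT:P4(v=15,ok=T)] out:P3(v=0); in:-
Tick 9: [PARSE:-, VALIDATE:-, TRANSFORM:-, EMIT:P5(v=0,ok=F)] out:P4(v=15); in:-
Tick 10: [PARSE:-, VALIDATE:-, TRANSFORM:-, EMIT:-] out:P5(v=0); in:-
P4: arrives tick 5, valid=True (id=4, id%2=0), emit tick 9, final value 15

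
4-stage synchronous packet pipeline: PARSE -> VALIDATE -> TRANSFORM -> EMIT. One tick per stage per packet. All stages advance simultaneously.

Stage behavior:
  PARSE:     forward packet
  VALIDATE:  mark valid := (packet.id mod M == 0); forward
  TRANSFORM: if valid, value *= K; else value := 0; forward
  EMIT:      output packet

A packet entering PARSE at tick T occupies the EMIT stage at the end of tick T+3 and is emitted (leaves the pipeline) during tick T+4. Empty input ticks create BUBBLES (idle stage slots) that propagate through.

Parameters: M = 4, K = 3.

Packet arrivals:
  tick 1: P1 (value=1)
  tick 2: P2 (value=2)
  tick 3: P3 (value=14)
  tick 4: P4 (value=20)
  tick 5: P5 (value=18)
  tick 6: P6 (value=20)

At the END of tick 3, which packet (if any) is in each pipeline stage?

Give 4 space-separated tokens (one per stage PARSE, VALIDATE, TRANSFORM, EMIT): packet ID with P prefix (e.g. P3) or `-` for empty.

Tick 1: [PARSE:P1(v=1,ok=F), VALIDATE:-, TRANSFORM:-, EMIT:-] out:-; in:P1
Tick 2: [PARSE:P2(v=2,ok=F), VALIDATE:P1(v=1,ok=F), TRANSFORM:-, EMIT:-] out:-; in:P2
Tick 3: [PARSE:P3(v=14,ok=F), VALIDATE:P2(v=2,ok=F), TRANSFORM:P1(v=0,ok=F), EMIT:-] out:-; in:P3
At end of tick 3: ['P3', 'P2', 'P1', '-']

Answer: P3 P2 P1 -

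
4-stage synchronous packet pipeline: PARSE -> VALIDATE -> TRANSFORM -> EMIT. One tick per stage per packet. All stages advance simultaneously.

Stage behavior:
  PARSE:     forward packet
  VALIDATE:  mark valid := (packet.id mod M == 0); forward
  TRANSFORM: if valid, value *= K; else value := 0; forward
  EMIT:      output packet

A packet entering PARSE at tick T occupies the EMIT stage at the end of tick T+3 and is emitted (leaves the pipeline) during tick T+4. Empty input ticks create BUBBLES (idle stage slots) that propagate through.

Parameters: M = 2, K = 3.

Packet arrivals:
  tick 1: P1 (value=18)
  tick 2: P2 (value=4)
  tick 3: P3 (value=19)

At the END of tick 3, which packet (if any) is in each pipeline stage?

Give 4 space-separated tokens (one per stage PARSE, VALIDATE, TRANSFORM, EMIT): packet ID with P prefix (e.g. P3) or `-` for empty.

Tick 1: [PARSE:P1(v=18,ok=F), VALIDATE:-, TRANSFORM:-, EMIT:-] out:-; in:P1
Tick 2: [PARSE:P2(v=4,ok=F), VALIDATE:P1(v=18,ok=F), TRANSFORM:-, EMIT:-] out:-; in:P2
Tick 3: [PARSE:P3(v=19,ok=F), VALIDATE:P2(v=4,ok=T), TRANSFORM:P1(v=0,ok=F), EMIT:-] out:-; in:P3
At end of tick 3: ['P3', 'P2', 'P1', '-']

Answer: P3 P2 P1 -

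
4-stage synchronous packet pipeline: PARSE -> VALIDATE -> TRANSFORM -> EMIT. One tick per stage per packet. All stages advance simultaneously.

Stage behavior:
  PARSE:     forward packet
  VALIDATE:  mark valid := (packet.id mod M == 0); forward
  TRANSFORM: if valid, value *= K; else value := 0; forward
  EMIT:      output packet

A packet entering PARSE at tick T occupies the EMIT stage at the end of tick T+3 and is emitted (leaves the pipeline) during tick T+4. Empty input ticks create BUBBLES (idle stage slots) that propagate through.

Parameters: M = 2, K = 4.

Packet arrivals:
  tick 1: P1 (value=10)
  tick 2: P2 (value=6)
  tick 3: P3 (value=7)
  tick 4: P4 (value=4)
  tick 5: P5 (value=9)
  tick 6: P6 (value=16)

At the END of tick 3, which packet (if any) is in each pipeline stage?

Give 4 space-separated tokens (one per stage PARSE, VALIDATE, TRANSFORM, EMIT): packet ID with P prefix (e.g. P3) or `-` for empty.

Answer: P3 P2 P1 -

Derivation:
Tick 1: [PARSE:P1(v=10,ok=F), VALIDATE:-, TRANSFORM:-, EMIT:-] out:-; in:P1
Tick 2: [PARSE:P2(v=6,ok=F), VALIDATE:P1(v=10,ok=F), TRANSFORM:-, EMIT:-] out:-; in:P2
Tick 3: [PARSE:P3(v=7,ok=F), VALIDATE:P2(v=6,ok=T), TRANSFORM:P1(v=0,ok=F), EMIT:-] out:-; in:P3
At end of tick 3: ['P3', 'P2', 'P1', '-']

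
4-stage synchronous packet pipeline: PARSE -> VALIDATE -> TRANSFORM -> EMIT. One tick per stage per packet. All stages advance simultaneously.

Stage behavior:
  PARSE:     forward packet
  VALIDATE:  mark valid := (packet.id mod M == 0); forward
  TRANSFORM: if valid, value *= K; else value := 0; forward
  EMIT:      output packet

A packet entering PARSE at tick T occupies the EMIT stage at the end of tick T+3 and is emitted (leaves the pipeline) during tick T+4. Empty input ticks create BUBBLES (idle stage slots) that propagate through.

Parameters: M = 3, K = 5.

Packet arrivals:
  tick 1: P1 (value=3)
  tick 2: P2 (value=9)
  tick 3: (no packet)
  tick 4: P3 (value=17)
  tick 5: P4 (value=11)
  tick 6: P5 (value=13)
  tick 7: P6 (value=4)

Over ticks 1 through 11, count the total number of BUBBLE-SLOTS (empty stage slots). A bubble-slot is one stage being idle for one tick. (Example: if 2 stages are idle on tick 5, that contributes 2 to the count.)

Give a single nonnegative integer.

Tick 1: [PARSE:P1(v=3,ok=F), VALIDATE:-, TRANSFORM:-, EMIT:-] out:-; bubbles=3
Tick 2: [PARSE:P2(v=9,ok=F), VALIDATE:P1(v=3,ok=F), TRANSFORM:-, EMIT:-] out:-; bubbles=2
Tick 3: [PARSE:-, VALIDATE:P2(v=9,ok=F), TRANSFORM:P1(v=0,ok=F), EMIT:-] out:-; bubbles=2
Tick 4: [PARSE:P3(v=17,ok=F), VALIDATE:-, TRANSFORM:P2(v=0,ok=F), EMIT:P1(v=0,ok=F)] out:-; bubbles=1
Tick 5: [PARSE:P4(v=11,ok=F), VALIDATE:P3(v=17,ok=T), TRANSFORM:-, EMIT:P2(v=0,ok=F)] out:P1(v=0); bubbles=1
Tick 6: [PARSE:P5(v=13,ok=F), VALIDATE:P4(v=11,ok=F), TRANSFORM:P3(v=85,ok=T), EMIT:-] out:P2(v=0); bubbles=1
Tick 7: [PARSE:P6(v=4,ok=F), VALIDATE:P5(v=13,ok=F), TRANSFORM:P4(v=0,ok=F), EMIT:P3(v=85,ok=T)] out:-; bubbles=0
Tick 8: [PARSE:-, VALIDATE:P6(v=4,ok=T), TRANSFORM:P5(v=0,ok=F), EMIT:P4(v=0,ok=F)] out:P3(v=85); bubbles=1
Tick 9: [PARSE:-, VALIDATE:-, TRANSFORM:P6(v=20,ok=T), EMIT:P5(v=0,ok=F)] out:P4(v=0); bubbles=2
Tick 10: [PARSE:-, VALIDATE:-, TRANSFORM:-, EMIT:P6(v=20,ok=T)] out:P5(v=0); bubbles=3
Tick 11: [PARSE:-, VALIDATE:-, TRANSFORM:-, EMIT:-] out:P6(v=20); bubbles=4
Total bubble-slots: 20

Answer: 20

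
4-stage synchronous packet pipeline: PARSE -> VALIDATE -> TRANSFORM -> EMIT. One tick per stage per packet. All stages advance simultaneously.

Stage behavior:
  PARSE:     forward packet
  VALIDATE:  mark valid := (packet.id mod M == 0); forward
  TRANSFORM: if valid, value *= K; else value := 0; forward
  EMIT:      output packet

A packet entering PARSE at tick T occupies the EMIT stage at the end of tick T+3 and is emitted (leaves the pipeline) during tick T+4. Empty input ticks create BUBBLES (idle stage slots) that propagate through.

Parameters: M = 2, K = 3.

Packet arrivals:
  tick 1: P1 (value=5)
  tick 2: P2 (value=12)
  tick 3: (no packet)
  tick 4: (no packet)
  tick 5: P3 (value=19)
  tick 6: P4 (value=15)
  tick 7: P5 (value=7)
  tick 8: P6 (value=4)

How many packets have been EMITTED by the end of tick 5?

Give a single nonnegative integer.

Answer: 1

Derivation:
Tick 1: [PARSE:P1(v=5,ok=F), VALIDATE:-, TRANSFORM:-, EMIT:-] out:-; in:P1
Tick 2: [PARSE:P2(v=12,ok=F), VALIDATE:P1(v=5,ok=F), TRANSFORM:-, EMIT:-] out:-; in:P2
Tick 3: [PARSE:-, VALIDATE:P2(v=12,ok=T), TRANSFORM:P1(v=0,ok=F), EMIT:-] out:-; in:-
Tick 4: [PARSE:-, VALIDATE:-, TRANSFORM:P2(v=36,ok=T), EMIT:P1(v=0,ok=F)] out:-; in:-
Tick 5: [PARSE:P3(v=19,ok=F), VALIDATE:-, TRANSFORM:-, EMIT:P2(v=36,ok=T)] out:P1(v=0); in:P3
Emitted by tick 5: ['P1']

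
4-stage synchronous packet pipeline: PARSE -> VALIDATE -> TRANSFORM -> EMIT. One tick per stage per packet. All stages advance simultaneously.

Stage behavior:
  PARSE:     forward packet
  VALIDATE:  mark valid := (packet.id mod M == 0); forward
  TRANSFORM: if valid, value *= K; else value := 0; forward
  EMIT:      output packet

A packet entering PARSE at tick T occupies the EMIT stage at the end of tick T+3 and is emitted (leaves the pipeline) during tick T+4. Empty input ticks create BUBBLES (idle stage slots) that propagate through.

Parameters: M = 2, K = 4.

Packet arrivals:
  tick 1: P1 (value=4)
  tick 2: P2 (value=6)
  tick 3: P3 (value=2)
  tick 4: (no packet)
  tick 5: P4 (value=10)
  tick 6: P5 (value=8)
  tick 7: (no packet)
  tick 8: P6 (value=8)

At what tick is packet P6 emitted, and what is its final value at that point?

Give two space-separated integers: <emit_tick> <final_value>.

Answer: 12 32

Derivation:
Tick 1: [PARSE:P1(v=4,ok=F), VALIDATE:-, TRANSFORM:-, EMIT:-] out:-; in:P1
Tick 2: [PARSE:P2(v=6,ok=F), VALIDATE:P1(v=4,ok=F), TRANSFORM:-, EMIT:-] out:-; in:P2
Tick 3: [PARSE:P3(v=2,ok=F), VALIDATE:P2(v=6,ok=T), TRANSFORM:P1(v=0,ok=F), EMIT:-] out:-; in:P3
Tick 4: [PARSE:-, VALIDATE:P3(v=2,ok=F), TRANSFORM:P2(v=24,ok=T), EMIT:P1(v=0,ok=F)] out:-; in:-
Tick 5: [PARSE:P4(v=10,ok=F), VALIDATE:-, TRANSFORM:P3(v=0,ok=F), EMIT:P2(v=24,ok=T)] out:P1(v=0); in:P4
Tick 6: [PARSE:P5(v=8,ok=F), VALIDATE:P4(v=10,ok=T), TRANSFORM:-, EMIT:P3(v=0,ok=F)] out:P2(v=24); in:P5
Tick 7: [PARSE:-, VALIDATE:P5(v=8,ok=F), TRANSFORM:P4(v=40,ok=T), EMIT:-] out:P3(v=0); in:-
Tick 8: [PARSE:P6(v=8,ok=F), VALIDATE:-, TRANSFORM:P5(v=0,ok=F), EMIT:P4(v=40,ok=T)] out:-; in:P6
Tick 9: [PARSE:-, VALIDATE:P6(v=8,ok=T), TRANSFORM:-, EMIT:P5(v=0,ok=F)] out:P4(v=40); in:-
Tick 10: [PARSE:-, VALIDATE:-, TRANSFORM:P6(v=32,ok=T), EMIT:-] out:P5(v=0); in:-
Tick 11: [PARSE:-, VALIDATE:-, TRANSFORM:-, EMIT:P6(v=32,ok=T)] out:-; in:-
Tick 12: [PARSE:-, VALIDATE:-, TRANSFORM:-, EMIT:-] out:P6(v=32); in:-
P6: arrives tick 8, valid=True (id=6, id%2=0), emit tick 12, final value 32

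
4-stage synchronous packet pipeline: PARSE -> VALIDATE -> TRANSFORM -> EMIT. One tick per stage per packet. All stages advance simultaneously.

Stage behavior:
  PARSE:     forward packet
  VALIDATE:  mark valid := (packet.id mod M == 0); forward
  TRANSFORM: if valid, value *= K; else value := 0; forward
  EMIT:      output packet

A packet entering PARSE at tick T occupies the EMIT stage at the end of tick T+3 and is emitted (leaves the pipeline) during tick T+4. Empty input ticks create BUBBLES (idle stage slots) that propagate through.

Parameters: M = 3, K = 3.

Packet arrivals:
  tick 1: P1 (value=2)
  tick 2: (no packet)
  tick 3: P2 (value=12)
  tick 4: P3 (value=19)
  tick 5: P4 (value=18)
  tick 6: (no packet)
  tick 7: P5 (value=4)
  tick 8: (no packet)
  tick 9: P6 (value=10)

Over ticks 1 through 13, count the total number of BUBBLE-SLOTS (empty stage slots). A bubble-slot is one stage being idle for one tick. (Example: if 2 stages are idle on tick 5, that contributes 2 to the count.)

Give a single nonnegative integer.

Tick 1: [PARSE:P1(v=2,ok=F), VALIDATE:-, TRANSFORM:-, EMIT:-] out:-; bubbles=3
Tick 2: [PARSE:-, VALIDATE:P1(v=2,ok=F), TRANSFORM:-, EMIT:-] out:-; bubbles=3
Tick 3: [PARSE:P2(v=12,ok=F), VALIDATE:-, TRANSFORM:P1(v=0,ok=F), EMIT:-] out:-; bubbles=2
Tick 4: [PARSE:P3(v=19,ok=F), VALIDATE:P2(v=12,ok=F), TRANSFORM:-, EMIT:P1(v=0,ok=F)] out:-; bubbles=1
Tick 5: [PARSE:P4(v=18,ok=F), VALIDATE:P3(v=19,ok=T), TRANSFORM:P2(v=0,ok=F), EMIT:-] out:P1(v=0); bubbles=1
Tick 6: [PARSE:-, VALIDATE:P4(v=18,ok=F), TRANSFORM:P3(v=57,ok=T), EMIT:P2(v=0,ok=F)] out:-; bubbles=1
Tick 7: [PARSE:P5(v=4,ok=F), VALIDATE:-, TRANSFORM:P4(v=0,ok=F), EMIT:P3(v=57,ok=T)] out:P2(v=0); bubbles=1
Tick 8: [PARSE:-, VALIDATE:P5(v=4,ok=F), TRANSFORM:-, EMIT:P4(v=0,ok=F)] out:P3(v=57); bubbles=2
Tick 9: [PARSE:P6(v=10,ok=F), VALIDATE:-, TRANSFORM:P5(v=0,ok=F), EMIT:-] out:P4(v=0); bubbles=2
Tick 10: [PARSE:-, VALIDATE:P6(v=10,ok=T), TRANSFORM:-, EMIT:P5(v=0,ok=F)] out:-; bubbles=2
Tick 11: [PARSE:-, VALIDATE:-, TRANSFORM:P6(v=30,ok=T), EMIT:-] out:P5(v=0); bubbles=3
Tick 12: [PARSE:-, VALIDATE:-, TRANSFORM:-, EMIT:P6(v=30,ok=T)] out:-; bubbles=3
Tick 13: [PARSE:-, VALIDATE:-, TRANSFORM:-, EMIT:-] out:P6(v=30); bubbles=4
Total bubble-slots: 28

Answer: 28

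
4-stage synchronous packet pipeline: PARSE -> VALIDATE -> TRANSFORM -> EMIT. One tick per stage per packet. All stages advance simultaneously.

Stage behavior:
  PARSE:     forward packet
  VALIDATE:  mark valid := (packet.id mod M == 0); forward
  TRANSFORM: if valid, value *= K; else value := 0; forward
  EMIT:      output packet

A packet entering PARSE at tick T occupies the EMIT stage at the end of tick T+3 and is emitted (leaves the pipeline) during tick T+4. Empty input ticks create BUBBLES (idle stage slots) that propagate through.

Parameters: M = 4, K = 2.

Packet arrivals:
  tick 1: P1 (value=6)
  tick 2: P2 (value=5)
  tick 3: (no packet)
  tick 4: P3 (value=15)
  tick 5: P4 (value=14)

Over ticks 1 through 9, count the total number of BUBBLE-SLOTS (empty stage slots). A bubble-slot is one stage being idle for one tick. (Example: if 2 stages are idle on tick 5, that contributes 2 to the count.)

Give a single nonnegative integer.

Tick 1: [PARSE:P1(v=6,ok=F), VALIDATE:-, TRANSFORM:-, EMIT:-] out:-; bubbles=3
Tick 2: [PARSE:P2(v=5,ok=F), VALIDATE:P1(v=6,ok=F), TRANSFORM:-, EMIT:-] out:-; bubbles=2
Tick 3: [PARSE:-, VALIDATE:P2(v=5,ok=F), TRANSFORM:P1(v=0,ok=F), EMIT:-] out:-; bubbles=2
Tick 4: [PARSE:P3(v=15,ok=F), VALIDATE:-, TRANSFORM:P2(v=0,ok=F), EMIT:P1(v=0,ok=F)] out:-; bubbles=1
Tick 5: [PARSE:P4(v=14,ok=F), VALIDATE:P3(v=15,ok=F), TRANSFORM:-, EMIT:P2(v=0,ok=F)] out:P1(v=0); bubbles=1
Tick 6: [PARSE:-, VALIDATE:P4(v=14,ok=T), TRANSFORM:P3(v=0,ok=F), EMIT:-] out:P2(v=0); bubbles=2
Tick 7: [PARSE:-, VALIDATE:-, TRANSFORM:P4(v=28,ok=T), EMIT:P3(v=0,ok=F)] out:-; bubbles=2
Tick 8: [PARSE:-, VALIDATE:-, TRANSFORM:-, EMIT:P4(v=28,ok=T)] out:P3(v=0); bubbles=3
Tick 9: [PARSE:-, VALIDATE:-, TRANSFORM:-, EMIT:-] out:P4(v=28); bubbles=4
Total bubble-slots: 20

Answer: 20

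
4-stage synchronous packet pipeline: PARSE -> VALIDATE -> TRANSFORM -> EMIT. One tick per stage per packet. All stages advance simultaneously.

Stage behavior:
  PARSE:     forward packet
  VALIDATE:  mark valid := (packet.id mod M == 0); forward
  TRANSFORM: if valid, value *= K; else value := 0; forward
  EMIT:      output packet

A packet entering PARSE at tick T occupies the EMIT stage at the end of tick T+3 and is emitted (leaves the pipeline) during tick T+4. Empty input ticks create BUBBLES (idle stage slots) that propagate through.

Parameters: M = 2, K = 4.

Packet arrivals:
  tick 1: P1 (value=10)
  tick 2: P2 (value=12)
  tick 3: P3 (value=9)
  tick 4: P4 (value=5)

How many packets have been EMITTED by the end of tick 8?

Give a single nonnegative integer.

Tick 1: [PARSE:P1(v=10,ok=F), VALIDATE:-, TRANSFORM:-, EMIT:-] out:-; in:P1
Tick 2: [PARSE:P2(v=12,ok=F), VALIDATE:P1(v=10,ok=F), TRANSFORM:-, EMIT:-] out:-; in:P2
Tick 3: [PARSE:P3(v=9,ok=F), VALIDATE:P2(v=12,ok=T), TRANSFORM:P1(v=0,ok=F), EMIT:-] out:-; in:P3
Tick 4: [PARSE:P4(v=5,ok=F), VALIDATE:P3(v=9,ok=F), TRANSFORM:P2(v=48,ok=T), EMIT:P1(v=0,ok=F)] out:-; in:P4
Tick 5: [PARSE:-, VALIDATE:P4(v=5,ok=T), TRANSFORM:P3(v=0,ok=F), EMIT:P2(v=48,ok=T)] out:P1(v=0); in:-
Tick 6: [PARSE:-, VALIDATE:-, TRANSFORM:P4(v=20,ok=T), EMIT:P3(v=0,ok=F)] out:P2(v=48); in:-
Tick 7: [PARSE:-, VALIDATE:-, TRANSFORM:-, EMIT:P4(v=20,ok=T)] out:P3(v=0); in:-
Tick 8: [PARSE:-, VALIDATE:-, TRANSFORM:-, EMIT:-] out:P4(v=20); in:-
Emitted by tick 8: ['P1', 'P2', 'P3', 'P4']

Answer: 4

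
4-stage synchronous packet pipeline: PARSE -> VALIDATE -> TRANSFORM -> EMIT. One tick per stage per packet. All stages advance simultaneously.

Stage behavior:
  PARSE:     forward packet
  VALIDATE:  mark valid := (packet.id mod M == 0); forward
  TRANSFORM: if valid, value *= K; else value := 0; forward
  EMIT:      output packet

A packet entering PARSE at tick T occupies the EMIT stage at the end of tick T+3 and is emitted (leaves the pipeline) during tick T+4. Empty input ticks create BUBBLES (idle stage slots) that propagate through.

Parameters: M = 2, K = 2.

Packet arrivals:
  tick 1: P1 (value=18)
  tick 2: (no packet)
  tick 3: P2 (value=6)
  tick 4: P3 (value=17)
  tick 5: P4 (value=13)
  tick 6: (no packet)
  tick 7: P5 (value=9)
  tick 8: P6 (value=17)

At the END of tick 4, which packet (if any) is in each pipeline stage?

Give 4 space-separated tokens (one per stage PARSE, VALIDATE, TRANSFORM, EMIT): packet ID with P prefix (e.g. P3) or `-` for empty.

Answer: P3 P2 - P1

Derivation:
Tick 1: [PARSE:P1(v=18,ok=F), VALIDATE:-, TRANSFORM:-, EMIT:-] out:-; in:P1
Tick 2: [PARSE:-, VALIDATE:P1(v=18,ok=F), TRANSFORM:-, EMIT:-] out:-; in:-
Tick 3: [PARSE:P2(v=6,ok=F), VALIDATE:-, TRANSFORM:P1(v=0,ok=F), EMIT:-] out:-; in:P2
Tick 4: [PARSE:P3(v=17,ok=F), VALIDATE:P2(v=6,ok=T), TRANSFORM:-, EMIT:P1(v=0,ok=F)] out:-; in:P3
At end of tick 4: ['P3', 'P2', '-', 'P1']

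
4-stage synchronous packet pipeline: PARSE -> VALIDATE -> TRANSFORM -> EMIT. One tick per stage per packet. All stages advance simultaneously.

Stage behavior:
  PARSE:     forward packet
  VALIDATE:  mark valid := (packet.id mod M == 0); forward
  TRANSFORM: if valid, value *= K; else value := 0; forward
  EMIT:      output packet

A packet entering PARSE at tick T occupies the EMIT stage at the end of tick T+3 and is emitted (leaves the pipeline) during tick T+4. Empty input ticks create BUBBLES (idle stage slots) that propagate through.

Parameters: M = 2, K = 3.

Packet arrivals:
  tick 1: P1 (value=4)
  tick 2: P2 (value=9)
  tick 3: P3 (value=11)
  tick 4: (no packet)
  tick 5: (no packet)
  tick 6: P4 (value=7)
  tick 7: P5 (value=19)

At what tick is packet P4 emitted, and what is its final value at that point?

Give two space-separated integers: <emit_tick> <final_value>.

Tick 1: [PARSE:P1(v=4,ok=F), VALIDATE:-, TRANSFORM:-, EMIT:-] out:-; in:P1
Tick 2: [PARSE:P2(v=9,ok=F), VALIDATE:P1(v=4,ok=F), TRANSFORM:-, EMIT:-] out:-; in:P2
Tick 3: [PARSE:P3(v=11,ok=F), VALIDATE:P2(v=9,ok=T), TRANSFORM:P1(v=0,ok=F), EMIT:-] out:-; in:P3
Tick 4: [PARSE:-, VALIDATE:P3(v=11,ok=F), TRANSFORM:P2(v=27,ok=T), EMIT:P1(v=0,ok=F)] out:-; in:-
Tick 5: [PARSE:-, VALIDATE:-, TRANSFORM:P3(v=0,ok=F), EMIT:P2(v=27,ok=T)] out:P1(v=0); in:-
Tick 6: [PARSE:P4(v=7,ok=F), VALIDATE:-, TRANSFORM:-, EMIT:P3(v=0,ok=F)] out:P2(v=27); in:P4
Tick 7: [PARSE:P5(v=19,ok=F), VALIDATE:P4(v=7,ok=T), TRANSFORM:-, EMIT:-] out:P3(v=0); in:P5
Tick 8: [PARSE:-, VALIDATE:P5(v=19,ok=F), TRANSFORM:P4(v=21,ok=T), EMIT:-] out:-; in:-
Tick 9: [PARSE:-, VALIDATE:-, TRANSFORM:P5(v=0,ok=F), EMIT:P4(v=21,ok=T)] out:-; in:-
Tick 10: [PARSE:-, VALIDATE:-, TRANSFORM:-, EMIT:P5(v=0,ok=F)] out:P4(v=21); in:-
Tick 11: [PARSE:-, VALIDATE:-, TRANSFORM:-, EMIT:-] out:P5(v=0); in:-
P4: arrives tick 6, valid=True (id=4, id%2=0), emit tick 10, final value 21

Answer: 10 21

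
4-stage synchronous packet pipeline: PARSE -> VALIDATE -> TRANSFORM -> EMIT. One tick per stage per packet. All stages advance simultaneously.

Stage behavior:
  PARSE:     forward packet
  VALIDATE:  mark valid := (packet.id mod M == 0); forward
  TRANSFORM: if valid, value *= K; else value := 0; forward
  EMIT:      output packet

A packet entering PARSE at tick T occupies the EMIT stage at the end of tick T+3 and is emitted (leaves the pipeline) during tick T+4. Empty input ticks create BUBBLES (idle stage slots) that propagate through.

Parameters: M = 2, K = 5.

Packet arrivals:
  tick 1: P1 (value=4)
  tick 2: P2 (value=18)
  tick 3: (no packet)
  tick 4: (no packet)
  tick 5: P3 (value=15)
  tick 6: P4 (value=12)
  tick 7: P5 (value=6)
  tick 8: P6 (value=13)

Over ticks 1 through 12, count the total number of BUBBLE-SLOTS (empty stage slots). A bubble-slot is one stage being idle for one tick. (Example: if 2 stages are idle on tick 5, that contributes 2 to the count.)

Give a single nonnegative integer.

Tick 1: [PARSE:P1(v=4,ok=F), VALIDATE:-, TRANSFORM:-, EMIT:-] out:-; bubbles=3
Tick 2: [PARSE:P2(v=18,ok=F), VALIDATE:P1(v=4,ok=F), TRANSFORM:-, EMIT:-] out:-; bubbles=2
Tick 3: [PARSE:-, VALIDATE:P2(v=18,ok=T), TRANSFORM:P1(v=0,ok=F), EMIT:-] out:-; bubbles=2
Tick 4: [PARSE:-, VALIDATE:-, TRANSFORM:P2(v=90,ok=T), EMIT:P1(v=0,ok=F)] out:-; bubbles=2
Tick 5: [PARSE:P3(v=15,ok=F), VALIDATE:-, TRANSFORM:-, EMIT:P2(v=90,ok=T)] out:P1(v=0); bubbles=2
Tick 6: [PARSE:P4(v=12,ok=F), VALIDATE:P3(v=15,ok=F), TRANSFORM:-, EMIT:-] out:P2(v=90); bubbles=2
Tick 7: [PARSE:P5(v=6,ok=F), VALIDATE:P4(v=12,ok=T), TRANSFORM:P3(v=0,ok=F), EMIT:-] out:-; bubbles=1
Tick 8: [PARSE:P6(v=13,ok=F), VALIDATE:P5(v=6,ok=F), TRANSFORM:P4(v=60,ok=T), EMIT:P3(v=0,ok=F)] out:-; bubbles=0
Tick 9: [PARSE:-, VALIDATE:P6(v=13,ok=T), TRANSFORM:P5(v=0,ok=F), EMIT:P4(v=60,ok=T)] out:P3(v=0); bubbles=1
Tick 10: [PARSE:-, VALIDATE:-, TRANSFORM:P6(v=65,ok=T), EMIT:P5(v=0,ok=F)] out:P4(v=60); bubbles=2
Tick 11: [PARSE:-, VALIDATE:-, TRANSFORM:-, EMIT:P6(v=65,ok=T)] out:P5(v=0); bubbles=3
Tick 12: [PARSE:-, VALIDATE:-, TRANSFORM:-, EMIT:-] out:P6(v=65); bubbles=4
Total bubble-slots: 24

Answer: 24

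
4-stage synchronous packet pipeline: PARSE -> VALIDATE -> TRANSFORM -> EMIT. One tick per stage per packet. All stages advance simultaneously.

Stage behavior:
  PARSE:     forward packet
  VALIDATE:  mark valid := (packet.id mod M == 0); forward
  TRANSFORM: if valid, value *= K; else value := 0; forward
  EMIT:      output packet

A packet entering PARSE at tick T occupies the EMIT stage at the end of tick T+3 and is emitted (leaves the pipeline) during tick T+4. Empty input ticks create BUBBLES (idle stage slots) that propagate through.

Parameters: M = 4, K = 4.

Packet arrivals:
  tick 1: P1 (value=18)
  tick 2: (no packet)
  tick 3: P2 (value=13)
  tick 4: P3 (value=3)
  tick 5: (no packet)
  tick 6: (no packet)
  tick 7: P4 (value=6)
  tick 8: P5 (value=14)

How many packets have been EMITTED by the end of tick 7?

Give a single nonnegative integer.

Tick 1: [PARSE:P1(v=18,ok=F), VALIDATE:-, TRANSFORM:-, EMIT:-] out:-; in:P1
Tick 2: [PARSE:-, VALIDATE:P1(v=18,ok=F), TRANSFORM:-, EMIT:-] out:-; in:-
Tick 3: [PARSE:P2(v=13,ok=F), VALIDATE:-, TRANSFORM:P1(v=0,ok=F), EMIT:-] out:-; in:P2
Tick 4: [PARSE:P3(v=3,ok=F), VALIDATE:P2(v=13,ok=F), TRANSFORM:-, EMIT:P1(v=0,ok=F)] out:-; in:P3
Tick 5: [PARSE:-, VALIDATE:P3(v=3,ok=F), TRANSFORM:P2(v=0,ok=F), EMIT:-] out:P1(v=0); in:-
Tick 6: [PARSE:-, VALIDATE:-, TRANSFORM:P3(v=0,ok=F), EMIT:P2(v=0,ok=F)] out:-; in:-
Tick 7: [PARSE:P4(v=6,ok=F), VALIDATE:-, TRANSFORM:-, EMIT:P3(v=0,ok=F)] out:P2(v=0); in:P4
Emitted by tick 7: ['P1', 'P2']

Answer: 2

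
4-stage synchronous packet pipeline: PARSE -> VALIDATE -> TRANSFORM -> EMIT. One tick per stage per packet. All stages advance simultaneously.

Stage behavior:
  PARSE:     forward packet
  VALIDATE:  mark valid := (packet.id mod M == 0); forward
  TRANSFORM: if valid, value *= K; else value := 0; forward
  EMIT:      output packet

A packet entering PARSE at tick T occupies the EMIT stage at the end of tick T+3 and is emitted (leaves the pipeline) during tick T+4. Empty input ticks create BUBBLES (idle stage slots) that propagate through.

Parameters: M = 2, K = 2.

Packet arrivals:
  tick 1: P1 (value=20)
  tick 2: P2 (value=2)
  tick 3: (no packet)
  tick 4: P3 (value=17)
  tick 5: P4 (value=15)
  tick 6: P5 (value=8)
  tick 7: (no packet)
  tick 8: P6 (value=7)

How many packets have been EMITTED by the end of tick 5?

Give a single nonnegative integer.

Tick 1: [PARSE:P1(v=20,ok=F), VALIDATE:-, TRANSFORM:-, EMIT:-] out:-; in:P1
Tick 2: [PARSE:P2(v=2,ok=F), VALIDATE:P1(v=20,ok=F), TRANSFORM:-, EMIT:-] out:-; in:P2
Tick 3: [PARSE:-, VALIDATE:P2(v=2,ok=T), TRANSFORM:P1(v=0,ok=F), EMIT:-] out:-; in:-
Tick 4: [PARSE:P3(v=17,ok=F), VALIDATE:-, TRANSFORM:P2(v=4,ok=T), EMIT:P1(v=0,ok=F)] out:-; in:P3
Tick 5: [PARSE:P4(v=15,ok=F), VALIDATE:P3(v=17,ok=F), TRANSFORM:-, EMIT:P2(v=4,ok=T)] out:P1(v=0); in:P4
Emitted by tick 5: ['P1']

Answer: 1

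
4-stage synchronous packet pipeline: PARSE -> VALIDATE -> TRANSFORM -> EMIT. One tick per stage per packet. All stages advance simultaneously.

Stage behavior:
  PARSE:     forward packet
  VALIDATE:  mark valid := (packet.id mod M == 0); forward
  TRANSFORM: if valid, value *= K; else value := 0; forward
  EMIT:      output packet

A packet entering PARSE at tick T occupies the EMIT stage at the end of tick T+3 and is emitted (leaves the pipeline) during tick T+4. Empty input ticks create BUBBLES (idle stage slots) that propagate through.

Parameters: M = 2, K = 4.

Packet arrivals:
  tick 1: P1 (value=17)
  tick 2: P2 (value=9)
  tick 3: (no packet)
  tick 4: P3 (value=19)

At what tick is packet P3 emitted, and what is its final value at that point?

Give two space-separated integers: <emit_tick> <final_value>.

Answer: 8 0

Derivation:
Tick 1: [PARSE:P1(v=17,ok=F), VALIDATE:-, TRANSFORM:-, EMIT:-] out:-; in:P1
Tick 2: [PARSE:P2(v=9,ok=F), VALIDATE:P1(v=17,ok=F), TRANSFORM:-, EMIT:-] out:-; in:P2
Tick 3: [PARSE:-, VALIDATE:P2(v=9,ok=T), TRANSFORM:P1(v=0,ok=F), EMIT:-] out:-; in:-
Tick 4: [PARSE:P3(v=19,ok=F), VALIDATE:-, TRANSFORM:P2(v=36,ok=T), EMIT:P1(v=0,ok=F)] out:-; in:P3
Tick 5: [PARSE:-, VALIDATE:P3(v=19,ok=F), TRANSFORM:-, EMIT:P2(v=36,ok=T)] out:P1(v=0); in:-
Tick 6: [PARSE:-, VALIDATE:-, TRANSFORM:P3(v=0,ok=F), EMIT:-] out:P2(v=36); in:-
Tick 7: [PARSE:-, VALIDATE:-, TRANSFORM:-, EMIT:P3(v=0,ok=F)] out:-; in:-
Tick 8: [PARSE:-, VALIDATE:-, TRANSFORM:-, EMIT:-] out:P3(v=0); in:-
P3: arrives tick 4, valid=False (id=3, id%2=1), emit tick 8, final value 0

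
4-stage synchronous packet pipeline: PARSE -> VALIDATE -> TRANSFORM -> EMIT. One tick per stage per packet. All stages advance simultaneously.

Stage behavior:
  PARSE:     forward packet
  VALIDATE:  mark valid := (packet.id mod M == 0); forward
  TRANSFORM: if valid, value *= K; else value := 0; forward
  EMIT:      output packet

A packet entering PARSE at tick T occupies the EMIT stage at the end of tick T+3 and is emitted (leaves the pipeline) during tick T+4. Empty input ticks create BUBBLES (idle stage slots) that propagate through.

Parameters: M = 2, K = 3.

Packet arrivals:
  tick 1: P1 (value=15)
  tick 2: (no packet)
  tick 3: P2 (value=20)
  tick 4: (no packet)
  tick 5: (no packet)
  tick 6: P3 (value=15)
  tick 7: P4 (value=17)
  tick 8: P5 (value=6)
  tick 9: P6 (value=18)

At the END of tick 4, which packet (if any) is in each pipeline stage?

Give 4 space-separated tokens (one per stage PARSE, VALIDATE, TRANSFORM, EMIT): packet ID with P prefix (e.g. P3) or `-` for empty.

Answer: - P2 - P1

Derivation:
Tick 1: [PARSE:P1(v=15,ok=F), VALIDATE:-, TRANSFORM:-, EMIT:-] out:-; in:P1
Tick 2: [PARSE:-, VALIDATE:P1(v=15,ok=F), TRANSFORM:-, EMIT:-] out:-; in:-
Tick 3: [PARSE:P2(v=20,ok=F), VALIDATE:-, TRANSFORM:P1(v=0,ok=F), EMIT:-] out:-; in:P2
Tick 4: [PARSE:-, VALIDATE:P2(v=20,ok=T), TRANSFORM:-, EMIT:P1(v=0,ok=F)] out:-; in:-
At end of tick 4: ['-', 'P2', '-', 'P1']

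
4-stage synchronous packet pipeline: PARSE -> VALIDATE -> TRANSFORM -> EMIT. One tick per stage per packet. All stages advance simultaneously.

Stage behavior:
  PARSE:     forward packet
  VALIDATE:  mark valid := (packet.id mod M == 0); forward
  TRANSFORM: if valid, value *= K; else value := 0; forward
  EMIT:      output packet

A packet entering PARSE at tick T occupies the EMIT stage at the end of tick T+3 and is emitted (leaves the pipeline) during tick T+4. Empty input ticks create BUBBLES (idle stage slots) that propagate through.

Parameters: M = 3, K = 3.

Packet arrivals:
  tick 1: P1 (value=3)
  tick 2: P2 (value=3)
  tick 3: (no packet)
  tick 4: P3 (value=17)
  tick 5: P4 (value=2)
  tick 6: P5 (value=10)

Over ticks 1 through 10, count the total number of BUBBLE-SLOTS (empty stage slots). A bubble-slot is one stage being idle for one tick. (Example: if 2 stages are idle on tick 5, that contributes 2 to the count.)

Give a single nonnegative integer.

Answer: 20

Derivation:
Tick 1: [PARSE:P1(v=3,ok=F), VALIDATE:-, TRANSFORM:-, EMIT:-] out:-; bubbles=3
Tick 2: [PARSE:P2(v=3,ok=F), VALIDATE:P1(v=3,ok=F), TRANSFORM:-, EMIT:-] out:-; bubbles=2
Tick 3: [PARSE:-, VALIDATE:P2(v=3,ok=F), TRANSFORM:P1(v=0,ok=F), EMIT:-] out:-; bubbles=2
Tick 4: [PARSE:P3(v=17,ok=F), VALIDATE:-, TRANSFORM:P2(v=0,ok=F), EMIT:P1(v=0,ok=F)] out:-; bubbles=1
Tick 5: [PARSE:P4(v=2,ok=F), VALIDATE:P3(v=17,ok=T), TRANSFORM:-, EMIT:P2(v=0,ok=F)] out:P1(v=0); bubbles=1
Tick 6: [PARSE:P5(v=10,ok=F), VALIDATE:P4(v=2,ok=F), TRANSFORM:P3(v=51,ok=T), EMIT:-] out:P2(v=0); bubbles=1
Tick 7: [PARSE:-, VALIDATE:P5(v=10,ok=F), TRANSFORM:P4(v=0,ok=F), EMIT:P3(v=51,ok=T)] out:-; bubbles=1
Tick 8: [PARSE:-, VALIDATE:-, TRANSFORM:P5(v=0,ok=F), EMIT:P4(v=0,ok=F)] out:P3(v=51); bubbles=2
Tick 9: [PARSE:-, VALIDATE:-, TRANSFORM:-, EMIT:P5(v=0,ok=F)] out:P4(v=0); bubbles=3
Tick 10: [PARSE:-, VALIDATE:-, TRANSFORM:-, EMIT:-] out:P5(v=0); bubbles=4
Total bubble-slots: 20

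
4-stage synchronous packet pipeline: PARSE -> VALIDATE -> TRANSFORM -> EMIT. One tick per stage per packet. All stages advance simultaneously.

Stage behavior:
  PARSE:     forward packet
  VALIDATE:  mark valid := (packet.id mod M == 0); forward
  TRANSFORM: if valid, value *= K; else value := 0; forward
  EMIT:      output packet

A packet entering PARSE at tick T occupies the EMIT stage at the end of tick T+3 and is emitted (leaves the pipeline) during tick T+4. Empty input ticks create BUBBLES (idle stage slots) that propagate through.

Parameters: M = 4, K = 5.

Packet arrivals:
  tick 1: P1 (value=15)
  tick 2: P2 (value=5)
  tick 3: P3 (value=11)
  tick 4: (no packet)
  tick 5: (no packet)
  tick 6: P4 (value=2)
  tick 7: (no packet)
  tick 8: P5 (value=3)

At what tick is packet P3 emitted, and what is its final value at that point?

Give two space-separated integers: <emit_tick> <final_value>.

Tick 1: [PARSE:P1(v=15,ok=F), VALIDATE:-, TRANSFORM:-, EMIT:-] out:-; in:P1
Tick 2: [PARSE:P2(v=5,ok=F), VALIDATE:P1(v=15,ok=F), TRANSFORM:-, EMIT:-] out:-; in:P2
Tick 3: [PARSE:P3(v=11,ok=F), VALIDATE:P2(v=5,ok=F), TRANSFORM:P1(v=0,ok=F), EMIT:-] out:-; in:P3
Tick 4: [PARSE:-, VALIDATE:P3(v=11,ok=F), TRANSFORM:P2(v=0,ok=F), EMIT:P1(v=0,ok=F)] out:-; in:-
Tick 5: [PARSE:-, VALIDATE:-, TRANSFORM:P3(v=0,ok=F), EMIT:P2(v=0,ok=F)] out:P1(v=0); in:-
Tick 6: [PARSE:P4(v=2,ok=F), VALIDATE:-, TRANSFORM:-, EMIT:P3(v=0,ok=F)] out:P2(v=0); in:P4
Tick 7: [PARSE:-, VALIDATE:P4(v=2,ok=T), TRANSFORM:-, EMIT:-] out:P3(v=0); in:-
Tick 8: [PARSE:P5(v=3,ok=F), VALIDATE:-, TRANSFORM:P4(v=10,ok=T), EMIT:-] out:-; in:P5
Tick 9: [PARSE:-, VALIDATE:P5(v=3,ok=F), TRANSFORM:-, EMIT:P4(v=10,ok=T)] out:-; in:-
Tick 10: [PARSE:-, VALIDATE:-, TRANSFORM:P5(v=0,ok=F), EMIT:-] out:P4(v=10); in:-
Tick 11: [PARSE:-, VALIDATE:-, TRANSFORM:-, EMIT:P5(v=0,ok=F)] out:-; in:-
Tick 12: [PARSE:-, VALIDATE:-, TRANSFORM:-, EMIT:-] out:P5(v=0); in:-
P3: arrives tick 3, valid=False (id=3, id%4=3), emit tick 7, final value 0

Answer: 7 0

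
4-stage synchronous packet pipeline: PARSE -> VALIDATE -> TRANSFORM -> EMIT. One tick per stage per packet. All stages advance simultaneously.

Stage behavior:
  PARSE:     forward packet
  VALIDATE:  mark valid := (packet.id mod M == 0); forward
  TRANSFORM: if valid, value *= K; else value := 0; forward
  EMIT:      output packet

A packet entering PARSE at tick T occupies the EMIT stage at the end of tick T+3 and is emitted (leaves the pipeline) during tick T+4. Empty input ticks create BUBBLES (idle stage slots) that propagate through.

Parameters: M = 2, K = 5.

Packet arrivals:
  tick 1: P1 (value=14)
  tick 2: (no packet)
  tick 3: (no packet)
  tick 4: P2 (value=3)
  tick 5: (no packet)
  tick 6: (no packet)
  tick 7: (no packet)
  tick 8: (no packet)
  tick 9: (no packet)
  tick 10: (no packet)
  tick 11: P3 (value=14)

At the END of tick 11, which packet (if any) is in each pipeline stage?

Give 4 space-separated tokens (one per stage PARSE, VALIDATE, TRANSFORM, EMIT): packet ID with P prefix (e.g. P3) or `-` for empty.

Answer: P3 - - -

Derivation:
Tick 1: [PARSE:P1(v=14,ok=F), VALIDATE:-, TRANSFORM:-, EMIT:-] out:-; in:P1
Tick 2: [PARSE:-, VALIDATE:P1(v=14,ok=F), TRANSFORM:-, EMIT:-] out:-; in:-
Tick 3: [PARSE:-, VALIDATE:-, TRANSFORM:P1(v=0,ok=F), EMIT:-] out:-; in:-
Tick 4: [PARSE:P2(v=3,ok=F), VALIDATE:-, TRANSFORM:-, EMIT:P1(v=0,ok=F)] out:-; in:P2
Tick 5: [PARSE:-, VALIDATE:P2(v=3,ok=T), TRANSFORM:-, EMIT:-] out:P1(v=0); in:-
Tick 6: [PARSE:-, VALIDATE:-, TRANSFORM:P2(v=15,ok=T), EMIT:-] out:-; in:-
Tick 7: [PARSE:-, VALIDATE:-, TRANSFORM:-, EMIT:P2(v=15,ok=T)] out:-; in:-
Tick 8: [PARSE:-, VALIDATE:-, TRANSFORM:-, EMIT:-] out:P2(v=15); in:-
Tick 9: [PARSE:-, VALIDATE:-, TRANSFORM:-, EMIT:-] out:-; in:-
Tick 10: [PARSE:-, VALIDATE:-, TRANSFORM:-, EMIT:-] out:-; in:-
Tick 11: [PARSE:P3(v=14,ok=F), VALIDATE:-, TRANSFORM:-, EMIT:-] out:-; in:P3
At end of tick 11: ['P3', '-', '-', '-']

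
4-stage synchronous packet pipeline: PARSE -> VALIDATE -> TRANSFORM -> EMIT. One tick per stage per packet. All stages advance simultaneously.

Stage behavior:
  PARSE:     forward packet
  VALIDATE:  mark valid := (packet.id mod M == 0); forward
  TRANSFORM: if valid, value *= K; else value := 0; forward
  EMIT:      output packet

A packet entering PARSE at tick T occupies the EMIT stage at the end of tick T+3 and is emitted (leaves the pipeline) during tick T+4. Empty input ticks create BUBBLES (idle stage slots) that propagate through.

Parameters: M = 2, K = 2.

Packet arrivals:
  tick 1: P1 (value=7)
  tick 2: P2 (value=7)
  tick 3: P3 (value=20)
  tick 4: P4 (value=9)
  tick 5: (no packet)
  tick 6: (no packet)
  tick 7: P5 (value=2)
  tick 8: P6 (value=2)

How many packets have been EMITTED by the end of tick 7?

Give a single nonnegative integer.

Tick 1: [PARSE:P1(v=7,ok=F), VALIDATE:-, TRANSFORM:-, EMIT:-] out:-; in:P1
Tick 2: [PARSE:P2(v=7,ok=F), VALIDATE:P1(v=7,ok=F), TRANSFORM:-, EMIT:-] out:-; in:P2
Tick 3: [PARSE:P3(v=20,ok=F), VALIDATE:P2(v=7,ok=T), TRANSFORM:P1(v=0,ok=F), EMIT:-] out:-; in:P3
Tick 4: [PARSE:P4(v=9,ok=F), VALIDATE:P3(v=20,ok=F), TRANSFORM:P2(v=14,ok=T), EMIT:P1(v=0,ok=F)] out:-; in:P4
Tick 5: [PARSE:-, VALIDATE:P4(v=9,ok=T), TRANSFORM:P3(v=0,ok=F), EMIT:P2(v=14,ok=T)] out:P1(v=0); in:-
Tick 6: [PARSE:-, VALIDATE:-, TRANSFORM:P4(v=18,ok=T), EMIT:P3(v=0,ok=F)] out:P2(v=14); in:-
Tick 7: [PARSE:P5(v=2,ok=F), VALIDATE:-, TRANSFORM:-, EMIT:P4(v=18,ok=T)] out:P3(v=0); in:P5
Emitted by tick 7: ['P1', 'P2', 'P3']

Answer: 3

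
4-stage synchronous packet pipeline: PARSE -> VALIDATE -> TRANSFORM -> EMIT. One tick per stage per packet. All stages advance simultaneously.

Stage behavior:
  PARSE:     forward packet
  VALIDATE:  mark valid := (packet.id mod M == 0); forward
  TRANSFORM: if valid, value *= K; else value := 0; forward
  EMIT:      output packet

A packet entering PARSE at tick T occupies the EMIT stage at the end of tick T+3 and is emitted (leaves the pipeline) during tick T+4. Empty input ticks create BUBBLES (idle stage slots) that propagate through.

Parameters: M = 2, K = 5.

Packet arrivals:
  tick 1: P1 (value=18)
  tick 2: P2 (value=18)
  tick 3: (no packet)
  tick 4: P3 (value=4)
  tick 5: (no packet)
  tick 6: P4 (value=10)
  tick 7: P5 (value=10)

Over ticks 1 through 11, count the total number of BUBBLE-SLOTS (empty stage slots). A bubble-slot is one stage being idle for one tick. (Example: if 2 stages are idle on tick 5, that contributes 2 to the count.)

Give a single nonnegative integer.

Tick 1: [PARSE:P1(v=18,ok=F), VALIDATE:-, TRANSFORM:-, EMIT:-] out:-; bubbles=3
Tick 2: [PARSE:P2(v=18,ok=F), VALIDATE:P1(v=18,ok=F), TRANSFORM:-, EMIT:-] out:-; bubbles=2
Tick 3: [PARSE:-, VALIDATE:P2(v=18,ok=T), TRANSFORM:P1(v=0,ok=F), EMIT:-] out:-; bubbles=2
Tick 4: [PARSE:P3(v=4,ok=F), VALIDATE:-, TRANSFORM:P2(v=90,ok=T), EMIT:P1(v=0,ok=F)] out:-; bubbles=1
Tick 5: [PARSE:-, VALIDATE:P3(v=4,ok=F), TRANSFORM:-, EMIT:P2(v=90,ok=T)] out:P1(v=0); bubbles=2
Tick 6: [PARSE:P4(v=10,ok=F), VALIDATE:-, TRANSFORM:P3(v=0,ok=F), EMIT:-] out:P2(v=90); bubbles=2
Tick 7: [PARSE:P5(v=10,ok=F), VALIDATE:P4(v=10,ok=T), TRANSFORM:-, EMIT:P3(v=0,ok=F)] out:-; bubbles=1
Tick 8: [PARSE:-, VALIDATE:P5(v=10,ok=F), TRANSFORM:P4(v=50,ok=T), EMIT:-] out:P3(v=0); bubbles=2
Tick 9: [PARSE:-, VALIDATE:-, TRANSFORM:P5(v=0,ok=F), EMIT:P4(v=50,ok=T)] out:-; bubbles=2
Tick 10: [PARSE:-, VALIDATE:-, TRANSFORM:-, EMIT:P5(v=0,ok=F)] out:P4(v=50); bubbles=3
Tick 11: [PARSE:-, VALIDATE:-, TRANSFORM:-, EMIT:-] out:P5(v=0); bubbles=4
Total bubble-slots: 24

Answer: 24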